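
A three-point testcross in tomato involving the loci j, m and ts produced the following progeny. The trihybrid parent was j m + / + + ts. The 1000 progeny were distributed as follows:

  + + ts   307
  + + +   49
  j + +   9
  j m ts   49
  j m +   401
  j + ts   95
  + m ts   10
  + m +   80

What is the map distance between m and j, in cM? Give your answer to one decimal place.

The two rarest classes, j + + and + m ts, are the double crossovers. Comparing them with the parentals, only the m allele has switched, so m is the middle locus and the order is j – m – ts.
Crossovers in the j–m interval produce the single-crossover classes + m + and j + ts (80 + 95 = 175) plus the double crossovers (19).
RF(j–m) = (175 + 19) / 1000 = 194/1000 = 0.1940 → 19.4 cM.

19.4 cM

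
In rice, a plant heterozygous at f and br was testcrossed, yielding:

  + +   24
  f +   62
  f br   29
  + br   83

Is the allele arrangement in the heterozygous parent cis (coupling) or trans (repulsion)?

The two most frequent classes are + br (83) and f + (62); these are the parental (non-recombinant) types.
So the F1 carried + br on one chromosome and f + on the other — the recessive alleles are on opposite chromosomes (trans / repulsion).

trans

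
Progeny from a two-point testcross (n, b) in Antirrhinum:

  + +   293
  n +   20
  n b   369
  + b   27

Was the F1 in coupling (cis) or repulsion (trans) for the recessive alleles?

The two most frequent classes are + + (293) and n b (369); these are the parental (non-recombinant) types.
So the F1 carried + + on one chromosome and n b on the other — the recessive alleles are on the same chromosome (cis / coupling).

cis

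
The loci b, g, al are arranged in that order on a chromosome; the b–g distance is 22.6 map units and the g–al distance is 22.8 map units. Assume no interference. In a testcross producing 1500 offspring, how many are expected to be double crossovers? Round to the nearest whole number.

Map distances give recombination frequencies of 0.226 and 0.228 for the two intervals.
With no interference, expected double-crossover frequency = 0.226 × 0.228 = 0.05153.
Expected number = 0.05153 × 1500 = 77.29 ≈ 77.

77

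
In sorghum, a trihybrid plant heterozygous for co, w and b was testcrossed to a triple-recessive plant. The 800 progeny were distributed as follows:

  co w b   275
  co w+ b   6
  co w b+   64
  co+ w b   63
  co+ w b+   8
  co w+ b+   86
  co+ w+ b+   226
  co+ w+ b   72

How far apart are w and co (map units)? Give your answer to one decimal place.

The two most frequent reciprocal classes, co w b and co+ w+ b+, are the parental types, so the F1 was co w b / co+ w+ b+.
The two rarest classes, co w+ b and co+ w b+, are the double crossovers. Comparing them with the parentals, only the w allele has switched, so w is the middle locus and the order is co – w – b.
Crossovers in the co–w interval produce the single-crossover classes co+ w b and co w+ b+ (63 + 86 = 149) plus the double crossovers (14).
RF(co–w) = (149 + 14) / 800 = 163/800 = 0.2037 → 20.4 map units.

20.4 map units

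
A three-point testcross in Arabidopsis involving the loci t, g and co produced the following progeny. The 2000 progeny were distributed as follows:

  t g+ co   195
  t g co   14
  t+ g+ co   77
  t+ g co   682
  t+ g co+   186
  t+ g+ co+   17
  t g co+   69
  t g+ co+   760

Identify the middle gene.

t

The two most frequent reciprocal classes, t+ g co and t g+ co+, are the parental types, so the F1 was t+ g co / t g+ co+.
The two rarest classes, t g co and t+ g+ co+, are the double crossovers. Comparing them with the parentals, only the t allele has switched, so t is the middle locus and the order is g – t – co.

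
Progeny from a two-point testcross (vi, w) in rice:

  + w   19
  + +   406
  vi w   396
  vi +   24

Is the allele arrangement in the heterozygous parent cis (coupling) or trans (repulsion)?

The two most frequent classes are + + (406) and vi w (396); these are the parental (non-recombinant) types.
So the F1 carried + + on one chromosome and vi w on the other — the recessive alleles are on the same chromosome (cis / coupling).

cis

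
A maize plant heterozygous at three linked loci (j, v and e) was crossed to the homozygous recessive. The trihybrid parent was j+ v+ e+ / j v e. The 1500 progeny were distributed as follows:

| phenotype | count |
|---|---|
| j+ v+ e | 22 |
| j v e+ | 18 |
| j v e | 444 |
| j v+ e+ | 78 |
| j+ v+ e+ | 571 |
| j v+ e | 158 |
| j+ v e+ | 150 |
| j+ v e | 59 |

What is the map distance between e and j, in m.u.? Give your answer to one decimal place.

The two rarest classes, j+ v+ e and j v e+, are the double crossovers. Comparing them with the parentals, only the e allele has switched, so e is the middle locus and the order is v – e – j.
Crossovers in the e–j interval produce the single-crossover classes j v+ e+ and j+ v e (78 + 59 = 137) plus the double crossovers (40).
RF(e–j) = (137 + 40) / 1500 = 177/1500 = 0.1180 → 11.8 m.u.

11.8 m.u.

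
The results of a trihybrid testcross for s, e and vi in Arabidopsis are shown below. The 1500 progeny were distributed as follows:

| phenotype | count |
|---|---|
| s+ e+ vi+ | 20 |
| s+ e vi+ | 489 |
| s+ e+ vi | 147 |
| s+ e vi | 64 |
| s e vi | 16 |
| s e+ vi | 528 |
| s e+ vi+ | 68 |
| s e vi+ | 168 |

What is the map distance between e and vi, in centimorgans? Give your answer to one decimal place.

The two most frequent reciprocal classes, s+ e vi+ and s e+ vi, are the parental types, so the F1 was s+ e vi+ / s e+ vi.
The two rarest classes, s+ e+ vi+ and s e vi, are the double crossovers. Comparing them with the parentals, only the e allele has switched, so e is the middle locus and the order is s – e – vi.
Crossovers in the e–vi interval produce the single-crossover classes s+ e vi and s e+ vi+ (64 + 68 = 132) plus the double crossovers (36).
RF(e–vi) = (132 + 36) / 1500 = 168/1500 = 0.1120 → 11.2 centimorgans.

11.2 centimorgans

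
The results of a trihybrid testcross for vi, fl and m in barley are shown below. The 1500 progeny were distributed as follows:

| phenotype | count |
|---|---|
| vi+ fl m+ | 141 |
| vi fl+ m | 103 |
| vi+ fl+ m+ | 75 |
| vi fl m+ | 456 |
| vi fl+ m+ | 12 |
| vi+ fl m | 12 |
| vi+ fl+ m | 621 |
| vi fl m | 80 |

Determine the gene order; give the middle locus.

The two most frequent reciprocal classes, vi fl m+ and vi+ fl+ m, are the parental types, so the F1 was vi fl m+ / vi+ fl+ m.
The two rarest classes, vi fl+ m+ and vi+ fl m, are the double crossovers. Comparing them with the parentals, only the fl allele has switched, so fl is the middle locus and the order is vi – fl – m.

fl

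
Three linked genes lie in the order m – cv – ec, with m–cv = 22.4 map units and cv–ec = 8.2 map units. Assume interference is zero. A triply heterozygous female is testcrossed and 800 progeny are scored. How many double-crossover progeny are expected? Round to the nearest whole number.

15

Map distances give recombination frequencies of 0.224 and 0.082 for the two intervals.
With no interference, expected double-crossover frequency = 0.224 × 0.082 = 0.01837.
Expected number = 0.01837 × 800 = 14.69 ≈ 15.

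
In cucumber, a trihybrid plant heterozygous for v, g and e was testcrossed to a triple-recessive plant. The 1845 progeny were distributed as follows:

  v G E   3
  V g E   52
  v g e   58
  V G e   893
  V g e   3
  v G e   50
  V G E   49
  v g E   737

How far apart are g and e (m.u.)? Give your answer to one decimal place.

6.1 m.u.

The two most frequent reciprocal classes, v g E and V G e, are the parental types, so the F1 was v g E / V G e.
The two rarest classes, v G E and V g e, are the double crossovers. Comparing them with the parentals, only the g allele has switched, so g is the middle locus and the order is v – g – e.
Crossovers in the g–e interval produce the single-crossover classes v g e and V G E (58 + 49 = 107) plus the double crossovers (6).
RF(g–e) = (107 + 6) / 1845 = 113/1845 = 0.0612 → 6.1 m.u.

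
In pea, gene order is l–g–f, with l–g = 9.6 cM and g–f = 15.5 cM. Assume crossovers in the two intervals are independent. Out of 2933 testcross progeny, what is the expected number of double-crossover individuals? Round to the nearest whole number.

Map distances give recombination frequencies of 0.096 and 0.155 for the two intervals.
With no interference, expected double-crossover frequency = 0.096 × 0.155 = 0.01488.
Expected number = 0.01488 × 2933 = 43.64 ≈ 44.

44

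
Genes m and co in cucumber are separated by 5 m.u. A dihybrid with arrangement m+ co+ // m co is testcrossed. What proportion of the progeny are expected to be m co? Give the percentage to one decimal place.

A map distance of 5 m.u. corresponds to a recombination frequency of 0.050.
The F1 is m+ co+ / m co, so m co is a parental gamete class with expected frequency (1 − r)/2 = 0.950/2 = 0.4750.
That is 0.4750 = 47.5% of the progeny.

47.5%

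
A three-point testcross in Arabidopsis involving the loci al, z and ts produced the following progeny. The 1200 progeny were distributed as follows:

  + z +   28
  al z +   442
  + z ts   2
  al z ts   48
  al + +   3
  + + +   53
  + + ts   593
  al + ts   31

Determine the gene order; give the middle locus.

z

The two most frequent reciprocal classes, + + ts and al z +, are the parental types, so the F1 was + + ts / al z +.
The two rarest classes, + z ts and al + +, are the double crossovers. Comparing them with the parentals, only the z allele has switched, so z is the middle locus and the order is ts – z – al.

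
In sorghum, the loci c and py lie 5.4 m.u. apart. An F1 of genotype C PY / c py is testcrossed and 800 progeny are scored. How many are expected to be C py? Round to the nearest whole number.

22

A map distance of 5.4 m.u. corresponds to a recombination frequency of 0.054.
The F1 is C PY / c py, so C py is a recombinant gamete class with expected frequency r/2 = 0.054/2 = 0.0270.
Expected number = 0.0270 × 800 = 21.60 ≈ 22.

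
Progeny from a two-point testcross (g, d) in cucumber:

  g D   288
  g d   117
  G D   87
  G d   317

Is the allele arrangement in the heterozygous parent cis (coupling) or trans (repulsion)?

trans

The two most frequent classes are G d (317) and g D (288); these are the parental (non-recombinant) types.
So the F1 carried G d on one chromosome and g D on the other — the recessive alleles are on opposite chromosomes (trans / repulsion).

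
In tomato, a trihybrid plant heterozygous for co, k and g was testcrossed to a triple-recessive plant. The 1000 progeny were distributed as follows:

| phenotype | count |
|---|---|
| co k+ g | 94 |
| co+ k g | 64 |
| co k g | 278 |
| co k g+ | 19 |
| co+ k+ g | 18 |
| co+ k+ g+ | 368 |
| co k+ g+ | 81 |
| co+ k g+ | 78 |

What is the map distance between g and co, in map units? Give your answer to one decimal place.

18.2 map units

The two most frequent reciprocal classes, co k g and co+ k+ g+, are the parental types, so the F1 was co k g / co+ k+ g+.
The two rarest classes, co k g+ and co+ k+ g, are the double crossovers. Comparing them with the parentals, only the g allele has switched, so g is the middle locus and the order is co – g – k.
Crossovers in the co–g interval produce the single-crossover classes co+ k g and co k+ g+ (64 + 81 = 145) plus the double crossovers (37).
RF(co–g) = (145 + 37) / 1000 = 182/1000 = 0.1820 → 18.2 map units.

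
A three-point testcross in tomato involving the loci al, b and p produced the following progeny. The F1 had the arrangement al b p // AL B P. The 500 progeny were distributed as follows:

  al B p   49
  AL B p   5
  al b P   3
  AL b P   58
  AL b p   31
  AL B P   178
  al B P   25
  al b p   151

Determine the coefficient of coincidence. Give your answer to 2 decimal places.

0.54

The two rarest classes, al b P and AL B p, are the double crossovers. Comparing them with the parentals, only the p allele has switched, so p is the middle locus and the order is al – p – b.
al–p: (56 + 8)/500 = 0.1280; p–b: (107 + 8)/500 = 0.2300.
Expected DCO frequency = 0.1280 × 0.2300 ≈ 0.02944; observed = 8/500 ≈ 0.01600.
Coefficient of coincidence = 0.01600/0.02944 ≈ 0.54.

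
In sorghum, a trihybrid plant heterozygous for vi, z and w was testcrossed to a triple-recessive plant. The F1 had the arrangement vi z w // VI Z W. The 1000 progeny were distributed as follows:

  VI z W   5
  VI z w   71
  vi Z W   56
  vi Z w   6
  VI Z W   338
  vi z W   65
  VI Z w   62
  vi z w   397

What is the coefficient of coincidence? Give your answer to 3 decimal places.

The two rarest classes, vi Z w and VI z W, are the double crossovers. Comparing them with the parentals, only the z allele has switched, so z is the middle locus and the order is w – z – vi.
w–z: (127 + 11)/1000 = 0.1380; z–vi: (127 + 11)/1000 = 0.1380.
Expected DCO frequency = 0.1380 × 0.1380 ≈ 0.01904; observed = 11/1000 ≈ 0.01100.
Coefficient of coincidence = 0.01100/0.01904 ≈ 0.578.

0.578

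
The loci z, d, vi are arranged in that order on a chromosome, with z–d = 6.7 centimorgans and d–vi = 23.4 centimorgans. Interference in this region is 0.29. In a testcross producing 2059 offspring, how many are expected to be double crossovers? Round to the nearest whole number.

23

Map distances give recombination frequencies of 0.067 and 0.234 for the two intervals.
With interference 0.29 (so coincidence = 0.71), expected double-crossover frequency = 0.067 × 0.234 × 0.71 = 0.01113.
Expected number = 0.01113 × 2059 = 22.92 ≈ 23.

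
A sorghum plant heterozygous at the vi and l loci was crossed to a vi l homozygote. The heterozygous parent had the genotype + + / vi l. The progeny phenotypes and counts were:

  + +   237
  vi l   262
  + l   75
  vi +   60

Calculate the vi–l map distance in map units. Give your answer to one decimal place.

21.3 map units

The recombinant classes are + l and vi +: 75 + 60 = 135.
Recombination frequency = 135/634 = 0.2129 ≈ 21.3%, i.e. 21.3 map units.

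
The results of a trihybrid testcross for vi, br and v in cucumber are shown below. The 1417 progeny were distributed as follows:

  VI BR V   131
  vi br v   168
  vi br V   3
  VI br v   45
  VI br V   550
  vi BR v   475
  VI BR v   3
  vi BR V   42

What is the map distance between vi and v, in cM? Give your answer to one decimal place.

The two most frequent reciprocal classes, VI br V and vi BR v, are the parental types, so the F1 was VI br V / vi BR v.
The two rarest classes, vi br V and VI BR v, are the double crossovers. Comparing them with the parentals, only the vi allele has switched, so vi is the middle locus and the order is v – vi – br.
Crossovers in the v–vi interval produce the single-crossover classes VI br v and vi BR V (45 + 42 = 87) plus the double crossovers (6).
RF(v–vi) = (87 + 6) / 1417 = 93/1417 = 0.0656 → 6.6 cM.

6.6 cM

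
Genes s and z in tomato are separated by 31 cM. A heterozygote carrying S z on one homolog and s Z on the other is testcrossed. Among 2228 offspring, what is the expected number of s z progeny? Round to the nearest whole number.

345

A map distance of 31 cM corresponds to a recombination frequency of 0.310.
The F1 is S z / s Z, so s z is a recombinant gamete class with expected frequency r/2 = 0.310/2 = 0.1550.
Expected number = 0.1550 × 2228 = 345.34 ≈ 345.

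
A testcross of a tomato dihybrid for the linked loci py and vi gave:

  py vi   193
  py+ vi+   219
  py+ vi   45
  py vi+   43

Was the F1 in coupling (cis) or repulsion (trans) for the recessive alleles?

The two most frequent classes are py+ vi+ (219) and py vi (193); these are the parental (non-recombinant) types.
So the F1 carried py+ vi+ on one chromosome and py vi on the other — the recessive alleles are on the same chromosome (cis / coupling).

cis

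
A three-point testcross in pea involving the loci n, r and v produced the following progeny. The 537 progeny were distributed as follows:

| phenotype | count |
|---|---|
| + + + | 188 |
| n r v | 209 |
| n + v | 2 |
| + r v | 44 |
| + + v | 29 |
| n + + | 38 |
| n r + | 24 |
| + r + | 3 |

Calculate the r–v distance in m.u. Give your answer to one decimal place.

The two most frequent reciprocal classes, n r v and + + +, are the parental types, so the F1 was n r v / + + +.
The two rarest classes, n + v and + r +, are the double crossovers. Comparing them with the parentals, only the r allele has switched, so r is the middle locus and the order is n – r – v.
Crossovers in the r–v interval produce the single-crossover classes n r + and + + v (24 + 29 = 53) plus the double crossovers (5).
RF(r–v) = (53 + 5) / 537 = 58/537 = 0.1080 → 10.8 m.u.

10.8 m.u.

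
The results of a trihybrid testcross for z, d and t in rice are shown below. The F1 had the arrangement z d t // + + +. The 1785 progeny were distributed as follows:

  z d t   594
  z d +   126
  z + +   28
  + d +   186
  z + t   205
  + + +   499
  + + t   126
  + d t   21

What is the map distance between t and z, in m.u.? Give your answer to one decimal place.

The two rarest classes, + d t and z + +, are the double crossovers. Comparing them with the parentals, only the z allele has switched, so z is the middle locus and the order is t – z – d.
Crossovers in the t–z interval produce the single-crossover classes z d + and + + t (126 + 126 = 252) plus the double crossovers (49).
RF(t–z) = (252 + 49) / 1785 = 301/1785 = 0.1686 → 16.9 m.u.

16.9 m.u.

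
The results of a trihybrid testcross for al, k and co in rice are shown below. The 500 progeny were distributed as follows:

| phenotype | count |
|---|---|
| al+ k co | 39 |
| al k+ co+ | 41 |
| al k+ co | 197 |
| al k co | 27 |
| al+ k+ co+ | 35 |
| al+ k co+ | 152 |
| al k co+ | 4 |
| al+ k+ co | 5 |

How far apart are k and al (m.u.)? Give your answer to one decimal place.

14.2 m.u.

The two most frequent reciprocal classes, al+ k co+ and al k+ co, are the parental types, so the F1 was al+ k co+ / al k+ co.
The two rarest classes, al k co+ and al+ k+ co, are the double crossovers. Comparing them with the parentals, only the al allele has switched, so al is the middle locus and the order is k – al – co.
Crossovers in the k–al interval produce the single-crossover classes al+ k+ co+ and al k co (35 + 27 = 62) plus the double crossovers (9).
RF(k–al) = (62 + 9) / 500 = 71/500 = 0.1420 → 14.2 m.u.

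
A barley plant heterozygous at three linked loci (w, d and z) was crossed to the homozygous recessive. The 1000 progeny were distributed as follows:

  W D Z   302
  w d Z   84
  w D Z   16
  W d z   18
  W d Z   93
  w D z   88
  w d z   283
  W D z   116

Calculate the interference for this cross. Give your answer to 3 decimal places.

0.324

The two most frequent reciprocal classes, W D Z and w d z, are the parental types, so the F1 was W D Z / w d z.
The two rarest classes, w D Z and W d z, are the double crossovers. Comparing them with the parentals, only the w allele has switched, so w is the middle locus and the order is d – w – z.
d–w: (181 + 34)/1000 = 0.2150; w–z: (200 + 34)/1000 = 0.2340.
Expected DCO frequency = 0.2150 × 0.2340 ≈ 0.05031; observed = 34/1000 ≈ 0.03400.
Coefficient of coincidence = 0.03400/0.05031 ≈ 0.676; interference = 1 − 0.676 = 0.324.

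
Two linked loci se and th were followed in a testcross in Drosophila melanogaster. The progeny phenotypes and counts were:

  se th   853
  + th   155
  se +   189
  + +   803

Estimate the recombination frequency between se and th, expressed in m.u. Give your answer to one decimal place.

17.2 m.u.

The two most frequent classes, + + (803) and se th (853), are the parental types, so the F1 was + + / se th.
The recombinant classes are + th and se +: 155 + 189 = 344.
Recombination frequency = 344/2000 = 0.1720 ≈ 17.2%, i.e. 17.2 m.u.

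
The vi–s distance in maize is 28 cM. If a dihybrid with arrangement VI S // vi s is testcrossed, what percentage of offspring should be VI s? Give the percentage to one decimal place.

A map distance of 28 cM corresponds to a recombination frequency of 0.280.
The F1 is VI S / vi s, so VI s is a recombinant gamete class with expected frequency r/2 = 0.280/2 = 0.1400.
That is 0.1400 = 14.0% of the progeny.

14.0%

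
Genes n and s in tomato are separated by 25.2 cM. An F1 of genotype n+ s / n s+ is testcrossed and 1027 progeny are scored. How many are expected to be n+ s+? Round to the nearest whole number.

129

A map distance of 25.2 cM corresponds to a recombination frequency of 0.252.
The F1 is n+ s / n s+, so n+ s+ is a recombinant gamete class with expected frequency r/2 = 0.252/2 = 0.1260.
Expected number = 0.1260 × 1027 = 129.40 ≈ 129.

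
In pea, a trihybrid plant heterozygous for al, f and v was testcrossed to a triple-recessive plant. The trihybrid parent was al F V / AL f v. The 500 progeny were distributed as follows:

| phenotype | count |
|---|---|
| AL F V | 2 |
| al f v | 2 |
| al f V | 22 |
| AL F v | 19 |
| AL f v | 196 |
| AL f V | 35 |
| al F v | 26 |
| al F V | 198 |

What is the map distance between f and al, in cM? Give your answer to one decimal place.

9.0 cM

The two rarest classes, AL F V and al f v, are the double crossovers. Comparing them with the parentals, only the al allele has switched, so al is the middle locus and the order is f – al – v.
Crossovers in the f–al interval produce the single-crossover classes al f V and AL F v (22 + 19 = 41) plus the double crossovers (4).
RF(f–al) = (41 + 4) / 500 = 45/500 = 0.0900 → 9.0 cM.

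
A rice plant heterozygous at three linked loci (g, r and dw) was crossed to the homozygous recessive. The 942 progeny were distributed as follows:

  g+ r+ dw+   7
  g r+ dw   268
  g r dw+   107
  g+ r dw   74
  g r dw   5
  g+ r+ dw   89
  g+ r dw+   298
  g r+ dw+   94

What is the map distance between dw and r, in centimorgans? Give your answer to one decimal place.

The two most frequent reciprocal classes, g r+ dw and g+ r dw+, are the parental types, so the F1 was g r+ dw / g+ r dw+.
The two rarest classes, g r dw and g+ r+ dw+, are the double crossovers. Comparing them with the parentals, only the r allele has switched, so r is the middle locus and the order is g – r – dw.
Crossovers in the r–dw interval produce the single-crossover classes g r+ dw+ and g+ r dw (94 + 74 = 168) plus the double crossovers (12).
RF(r–dw) = (168 + 12) / 942 = 180/942 = 0.1911 → 19.1 centimorgans.

19.1 centimorgans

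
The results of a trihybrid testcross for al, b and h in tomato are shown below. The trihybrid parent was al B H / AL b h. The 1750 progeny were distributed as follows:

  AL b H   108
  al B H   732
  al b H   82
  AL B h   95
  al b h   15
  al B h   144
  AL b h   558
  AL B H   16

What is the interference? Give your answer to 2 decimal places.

0.08

The two rarest classes, AL B H and al b h, are the double crossovers. Comparing them with the parentals, only the al allele has switched, so al is the middle locus and the order is h – al – b.
h–al: (252 + 31)/1750 = 0.1617; al–b: (177 + 31)/1750 = 0.1189.
Expected DCO frequency = 0.1617 × 0.1189 ≈ 0.01923; observed = 31/1750 ≈ 0.01771.
Coefficient of coincidence = 0.01771/0.01923 ≈ 0.92; interference = 1 − 0.92 = 0.08.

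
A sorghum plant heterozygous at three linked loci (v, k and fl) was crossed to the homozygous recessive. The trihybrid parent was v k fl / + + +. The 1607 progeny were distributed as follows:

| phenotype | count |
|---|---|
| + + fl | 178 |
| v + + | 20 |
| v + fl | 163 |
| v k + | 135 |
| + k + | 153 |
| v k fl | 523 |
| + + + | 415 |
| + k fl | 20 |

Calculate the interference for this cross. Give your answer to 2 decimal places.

The two rarest classes, + k fl and v + +, are the double crossovers. Comparing them with the parentals, only the v allele has switched, so v is the middle locus and the order is k – v – fl.
k–v: (316 + 40)/1607 = 0.2215; v–fl: (313 + 40)/1607 = 0.2197.
Expected DCO frequency = 0.2215 × 0.2197 ≈ 0.04866; observed = 40/1607 ≈ 0.02489.
Coefficient of coincidence = 0.02489/0.04866 ≈ 0.51; interference = 1 − 0.51 = 0.49.

0.49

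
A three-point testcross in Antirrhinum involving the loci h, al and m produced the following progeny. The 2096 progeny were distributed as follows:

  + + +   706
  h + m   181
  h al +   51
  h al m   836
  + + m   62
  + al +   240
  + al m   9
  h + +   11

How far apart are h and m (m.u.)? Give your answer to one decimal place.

The two most frequent reciprocal classes, h al m and + + +, are the parental types, so the F1 was h al m / + + +.
The two rarest classes, + al m and h + +, are the double crossovers. Comparing them with the parentals, only the h allele has switched, so h is the middle locus and the order is m – h – al.
Crossovers in the m–h interval produce the single-crossover classes h al + and + + m (51 + 62 = 113) plus the double crossovers (20).
RF(m–h) = (113 + 20) / 2096 = 133/2096 = 0.0635 → 6.3 m.u.

6.3 m.u.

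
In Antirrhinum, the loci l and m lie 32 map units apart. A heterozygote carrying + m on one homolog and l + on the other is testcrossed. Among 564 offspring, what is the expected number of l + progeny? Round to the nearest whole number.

A map distance of 32 map units corresponds to a recombination frequency of 0.320.
The F1 is + m / l +, so l + is a parental gamete class with expected frequency (1 − r)/2 = 0.680/2 = 0.3400.
Expected number = 0.3400 × 564 = 191.76 ≈ 192.

192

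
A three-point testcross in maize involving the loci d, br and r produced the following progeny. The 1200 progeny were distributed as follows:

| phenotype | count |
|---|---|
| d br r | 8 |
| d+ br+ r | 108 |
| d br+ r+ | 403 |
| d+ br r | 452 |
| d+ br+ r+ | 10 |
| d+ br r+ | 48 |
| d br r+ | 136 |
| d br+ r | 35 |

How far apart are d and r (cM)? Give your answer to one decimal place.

8.4 cM

The two most frequent reciprocal classes, d+ br r and d br+ r+, are the parental types, so the F1 was d+ br r / d br+ r+.
The two rarest classes, d br r and d+ br+ r+, are the double crossovers. Comparing them with the parentals, only the d allele has switched, so d is the middle locus and the order is r – d – br.
Crossovers in the r–d interval produce the single-crossover classes d+ br r+ and d br+ r (48 + 35 = 83) plus the double crossovers (18).
RF(r–d) = (83 + 18) / 1200 = 101/1200 = 0.0842 → 8.4 cM.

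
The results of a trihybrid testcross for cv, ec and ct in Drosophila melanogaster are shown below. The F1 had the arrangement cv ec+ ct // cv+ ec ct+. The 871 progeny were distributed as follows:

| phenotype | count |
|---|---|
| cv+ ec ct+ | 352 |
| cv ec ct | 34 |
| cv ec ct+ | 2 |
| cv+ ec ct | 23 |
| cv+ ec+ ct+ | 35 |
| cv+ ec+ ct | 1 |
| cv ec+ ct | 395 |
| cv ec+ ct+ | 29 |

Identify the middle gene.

cv

The two rarest classes, cv+ ec+ ct and cv ec ct+, are the double crossovers. Comparing them with the parentals, only the cv allele has switched, so cv is the middle locus and the order is ec – cv – ct.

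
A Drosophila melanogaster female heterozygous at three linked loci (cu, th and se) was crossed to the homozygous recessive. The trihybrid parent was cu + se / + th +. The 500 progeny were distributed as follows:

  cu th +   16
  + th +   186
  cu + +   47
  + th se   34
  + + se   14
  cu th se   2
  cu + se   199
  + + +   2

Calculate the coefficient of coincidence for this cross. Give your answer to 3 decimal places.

The two rarest classes, cu th se and + + +, are the double crossovers. Comparing them with the parentals, only the th allele has switched, so th is the middle locus and the order is se – th – cu.
se–th: (81 + 4)/500 = 0.1700; th–cu: (30 + 4)/500 = 0.0680.
Expected DCO frequency = 0.1700 × 0.0680 ≈ 0.01156; observed = 4/500 ≈ 0.00800.
Coefficient of coincidence = 0.00800/0.01156 ≈ 0.692.

0.692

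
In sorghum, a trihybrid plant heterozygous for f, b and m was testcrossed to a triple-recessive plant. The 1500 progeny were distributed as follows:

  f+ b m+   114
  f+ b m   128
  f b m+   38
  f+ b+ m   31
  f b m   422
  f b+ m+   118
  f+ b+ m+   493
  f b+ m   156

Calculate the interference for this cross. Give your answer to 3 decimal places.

The two most frequent reciprocal classes, f b m and f+ b+ m+, are the parental types, so the F1 was f b m / f+ b+ m+.
The two rarest classes, f b m+ and f+ b+ m, are the double crossovers. Comparing them with the parentals, only the m allele has switched, so m is the middle locus and the order is b – m – f.
b–m: (270 + 69)/1500 = 0.2260; m–f: (246 + 69)/1500 = 0.2100.
Expected DCO frequency = 0.2260 × 0.2100 ≈ 0.04746; observed = 69/1500 ≈ 0.04600.
Coefficient of coincidence = 0.04600/0.04746 ≈ 0.969; interference = 1 − 0.969 = 0.031.

0.031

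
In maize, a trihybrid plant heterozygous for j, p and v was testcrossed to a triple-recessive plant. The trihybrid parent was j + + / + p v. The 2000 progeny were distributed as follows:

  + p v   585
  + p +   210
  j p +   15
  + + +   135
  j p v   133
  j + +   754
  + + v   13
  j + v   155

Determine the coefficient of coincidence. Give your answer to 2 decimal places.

0.48

The two rarest classes, j p + and + + v, are the double crossovers. Comparing them with the parentals, only the p allele has switched, so p is the middle locus and the order is j – p – v.
j–p: (268 + 28)/2000 = 0.1480; p–v: (365 + 28)/2000 = 0.1965.
Expected DCO frequency = 0.1480 × 0.1965 ≈ 0.02908; observed = 28/2000 ≈ 0.01400.
Coefficient of coincidence = 0.01400/0.02908 ≈ 0.48.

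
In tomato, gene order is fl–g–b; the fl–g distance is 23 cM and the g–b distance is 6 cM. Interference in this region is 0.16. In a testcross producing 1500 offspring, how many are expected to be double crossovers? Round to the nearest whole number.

Map distances give recombination frequencies of 0.230 and 0.060 for the two intervals.
With interference 0.16 (so coincidence = 0.84), expected double-crossover frequency = 0.230 × 0.060 × 0.84 = 0.01159.
Expected number = 0.01159 × 1500 = 17.39 ≈ 17.

17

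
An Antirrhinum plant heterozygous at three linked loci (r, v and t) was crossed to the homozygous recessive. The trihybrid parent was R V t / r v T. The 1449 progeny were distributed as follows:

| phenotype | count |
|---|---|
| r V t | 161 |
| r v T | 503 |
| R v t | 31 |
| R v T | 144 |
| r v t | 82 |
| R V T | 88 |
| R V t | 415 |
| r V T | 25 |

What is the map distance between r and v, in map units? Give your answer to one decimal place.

The two rarest classes, R v t and r V T, are the double crossovers. Comparing them with the parentals, only the v allele has switched, so v is the middle locus and the order is t – v – r.
Crossovers in the v–r interval produce the single-crossover classes r V t and R v T (161 + 144 = 305) plus the double crossovers (56).
RF(v–r) = (305 + 56) / 1449 = 361/1449 = 0.2491 → 24.9 map units.

24.9 map units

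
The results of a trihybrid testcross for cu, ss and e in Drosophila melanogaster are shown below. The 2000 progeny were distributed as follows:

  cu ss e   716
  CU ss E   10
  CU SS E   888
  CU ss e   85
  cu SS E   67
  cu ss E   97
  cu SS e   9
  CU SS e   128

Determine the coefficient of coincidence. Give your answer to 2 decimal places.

0.91

The two most frequent reciprocal classes, CU SS E and cu ss e, are the parental types, so the F1 was CU SS E / cu ss e.
The two rarest classes, CU ss E and cu SS e, are the double crossovers. Comparing them with the parentals, only the ss allele has switched, so ss is the middle locus and the order is e – ss – cu.
e–ss: (225 + 19)/2000 = 0.1220; ss–cu: (152 + 19)/2000 = 0.0855.
Expected DCO frequency = 0.1220 × 0.0855 ≈ 0.01043; observed = 19/2000 ≈ 0.00950.
Coefficient of coincidence = 0.00950/0.01043 ≈ 0.91.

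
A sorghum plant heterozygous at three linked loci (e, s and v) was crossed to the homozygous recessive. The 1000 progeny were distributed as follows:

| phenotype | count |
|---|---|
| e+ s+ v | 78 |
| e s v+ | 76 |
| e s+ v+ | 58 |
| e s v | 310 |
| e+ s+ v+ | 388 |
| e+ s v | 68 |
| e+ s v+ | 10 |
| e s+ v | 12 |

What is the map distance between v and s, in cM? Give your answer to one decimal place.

The two most frequent reciprocal classes, e+ s+ v+ and e s v, are the parental types, so the F1 was e+ s+ v+ / e s v.
The two rarest classes, e+ s v+ and e s+ v, are the double crossovers. Comparing them with the parentals, only the s allele has switched, so s is the middle locus and the order is v – s – e.
Crossovers in the v–s interval produce the single-crossover classes e+ s+ v and e s v+ (78 + 76 = 154) plus the double crossovers (22).
RF(v–s) = (154 + 22) / 1000 = 176/1000 = 0.1760 → 17.6 cM.

17.6 cM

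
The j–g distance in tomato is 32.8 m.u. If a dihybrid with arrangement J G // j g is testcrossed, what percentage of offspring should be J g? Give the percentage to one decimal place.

A map distance of 32.8 m.u. corresponds to a recombination frequency of 0.328.
The F1 is J G / j g, so J g is a recombinant gamete class with expected frequency r/2 = 0.328/2 = 0.1640.
That is 0.1640 = 16.4% of the progeny.

16.4%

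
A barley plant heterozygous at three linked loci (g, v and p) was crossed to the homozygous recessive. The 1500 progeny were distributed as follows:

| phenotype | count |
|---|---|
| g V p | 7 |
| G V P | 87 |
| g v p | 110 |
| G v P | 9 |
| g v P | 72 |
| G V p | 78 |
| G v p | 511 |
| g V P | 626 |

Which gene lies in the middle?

p

The two most frequent reciprocal classes, g V P and G v p, are the parental types, so the F1 was g V P / G v p.
The two rarest classes, g V p and G v P, are the double crossovers. Comparing them with the parentals, only the p allele has switched, so p is the middle locus and the order is g – p – v.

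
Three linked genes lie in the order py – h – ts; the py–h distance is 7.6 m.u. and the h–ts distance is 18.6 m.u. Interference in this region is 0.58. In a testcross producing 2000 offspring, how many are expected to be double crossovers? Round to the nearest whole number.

12

Map distances give recombination frequencies of 0.076 and 0.186 for the two intervals.
With interference 0.58 (so coincidence = 0.42), expected double-crossover frequency = 0.076 × 0.186 × 0.42 = 0.00594.
Expected number = 0.00594 × 2000 = 11.87 ≈ 12.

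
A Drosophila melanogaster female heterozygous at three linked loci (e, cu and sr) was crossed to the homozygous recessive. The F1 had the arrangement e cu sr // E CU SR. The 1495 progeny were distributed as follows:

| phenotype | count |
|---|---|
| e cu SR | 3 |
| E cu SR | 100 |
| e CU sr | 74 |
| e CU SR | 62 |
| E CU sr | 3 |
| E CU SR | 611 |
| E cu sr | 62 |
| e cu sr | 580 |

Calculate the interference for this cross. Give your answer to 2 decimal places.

The two rarest classes, e cu SR and E CU sr, are the double crossovers. Comparing them with the parentals, only the sr allele has switched, so sr is the middle locus and the order is cu – sr – e.
cu–sr: (174 + 6)/1495 = 0.1204; sr–e: (124 + 6)/1495 = 0.0870.
Expected DCO frequency = 0.1204 × 0.0870 ≈ 0.01047; observed = 6/1495 ≈ 0.00401.
Coefficient of coincidence = 0.00401/0.01047 ≈ 0.38; interference = 1 − 0.38 = 0.62.

0.62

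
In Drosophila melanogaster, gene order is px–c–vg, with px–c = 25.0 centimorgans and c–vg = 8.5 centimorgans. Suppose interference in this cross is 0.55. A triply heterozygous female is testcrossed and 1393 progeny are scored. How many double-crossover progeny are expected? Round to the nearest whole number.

Map distances give recombination frequencies of 0.250 and 0.085 for the two intervals.
With interference 0.55 (so coincidence = 0.45), expected double-crossover frequency = 0.250 × 0.085 × 0.45 = 0.00956.
Expected number = 0.00956 × 1393 = 13.32 ≈ 13.

13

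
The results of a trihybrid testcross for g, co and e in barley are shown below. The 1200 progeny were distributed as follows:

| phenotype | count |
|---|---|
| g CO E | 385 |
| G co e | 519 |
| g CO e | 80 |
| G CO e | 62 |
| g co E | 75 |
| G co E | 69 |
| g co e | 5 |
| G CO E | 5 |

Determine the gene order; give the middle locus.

The two most frequent reciprocal classes, g CO E and G co e, are the parental types, so the F1 was g CO E / G co e.
The two rarest classes, G CO E and g co e, are the double crossovers. Comparing them with the parentals, only the g allele has switched, so g is the middle locus and the order is co – g – e.

g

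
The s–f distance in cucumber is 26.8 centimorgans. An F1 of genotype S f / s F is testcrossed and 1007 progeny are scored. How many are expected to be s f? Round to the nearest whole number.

A map distance of 26.8 centimorgans corresponds to a recombination frequency of 0.268.
The F1 is S f / s F, so s f is a recombinant gamete class with expected frequency r/2 = 0.268/2 = 0.1340.
Expected number = 0.1340 × 1007 = 134.94 ≈ 135.

135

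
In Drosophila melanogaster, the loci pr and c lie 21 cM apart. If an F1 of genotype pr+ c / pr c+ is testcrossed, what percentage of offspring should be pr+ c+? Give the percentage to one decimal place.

A map distance of 21 cM corresponds to a recombination frequency of 0.210.
The F1 is pr+ c / pr c+, so pr+ c+ is a recombinant gamete class with expected frequency r/2 = 0.210/2 = 0.1050.
That is 0.1050 = 10.5% of the progeny.

10.5%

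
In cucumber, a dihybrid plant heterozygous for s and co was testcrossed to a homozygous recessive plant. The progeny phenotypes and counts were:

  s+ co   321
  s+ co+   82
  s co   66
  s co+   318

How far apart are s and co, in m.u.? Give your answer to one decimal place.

18.8 m.u.

The two most frequent classes, s+ co (321) and s co+ (318), are the parental types, so the F1 was s+ co / s co+.
The recombinant classes are s+ co+ and s co: 82 + 66 = 148.
Recombination frequency = 148/787 = 0.1881 ≈ 18.8%, i.e. 18.8 m.u.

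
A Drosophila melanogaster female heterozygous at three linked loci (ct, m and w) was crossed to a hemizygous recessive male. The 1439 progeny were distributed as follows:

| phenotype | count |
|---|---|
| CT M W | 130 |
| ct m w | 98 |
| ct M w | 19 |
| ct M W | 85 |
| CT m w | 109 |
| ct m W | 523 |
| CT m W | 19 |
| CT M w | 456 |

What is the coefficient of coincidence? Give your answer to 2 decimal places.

The two most frequent reciprocal classes, ct m W and CT M w, are the parental types, so the F1 was ct m W / CT M w.
The two rarest classes, CT m W and ct M w, are the double crossovers. Comparing them with the parentals, only the ct allele has switched, so ct is the middle locus and the order is w – ct – m.
w–ct: (228 + 38)/1439 = 0.1849; ct–m: (194 + 38)/1439 = 0.1612.
Expected DCO frequency = 0.1849 × 0.1612 ≈ 0.02981; observed = 38/1439 ≈ 0.02641.
Coefficient of coincidence = 0.02641/0.02981 ≈ 0.89.

0.89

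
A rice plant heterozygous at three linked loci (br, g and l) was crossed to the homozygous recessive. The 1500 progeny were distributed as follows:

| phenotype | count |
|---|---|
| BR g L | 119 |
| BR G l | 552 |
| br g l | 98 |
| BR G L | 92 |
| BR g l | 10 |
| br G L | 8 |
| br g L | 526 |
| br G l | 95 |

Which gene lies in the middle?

g

The two most frequent reciprocal classes, BR G l and br g L, are the parental types, so the F1 was BR G l / br g L.
The two rarest classes, BR g l and br G L, are the double crossovers. Comparing them with the parentals, only the g allele has switched, so g is the middle locus and the order is br – g – l.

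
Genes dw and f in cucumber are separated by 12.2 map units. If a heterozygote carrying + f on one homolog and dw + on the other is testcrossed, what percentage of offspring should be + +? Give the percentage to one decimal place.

A map distance of 12.2 map units corresponds to a recombination frequency of 0.122.
The F1 is + f / dw +, so + + is a recombinant gamete class with expected frequency r/2 = 0.122/2 = 0.0610.
That is 0.0610 = 6.1% of the progeny.

6.1%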